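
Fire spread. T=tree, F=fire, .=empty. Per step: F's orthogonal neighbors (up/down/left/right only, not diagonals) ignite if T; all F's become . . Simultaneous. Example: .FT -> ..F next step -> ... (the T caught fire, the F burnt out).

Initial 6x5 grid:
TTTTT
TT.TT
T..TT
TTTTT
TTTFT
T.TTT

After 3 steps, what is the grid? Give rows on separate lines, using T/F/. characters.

Step 1: 4 trees catch fire, 1 burn out
  TTTTT
  TT.TT
  T..TT
  TTTFT
  TTF.F
  T.TFT
Step 2: 6 trees catch fire, 4 burn out
  TTTTT
  TT.TT
  T..FT
  TTF.F
  TF...
  T.F.F
Step 3: 4 trees catch fire, 6 burn out
  TTTTT
  TT.FT
  T...F
  TF...
  F....
  T....

TTTTT
TT.FT
T...F
TF...
F....
T....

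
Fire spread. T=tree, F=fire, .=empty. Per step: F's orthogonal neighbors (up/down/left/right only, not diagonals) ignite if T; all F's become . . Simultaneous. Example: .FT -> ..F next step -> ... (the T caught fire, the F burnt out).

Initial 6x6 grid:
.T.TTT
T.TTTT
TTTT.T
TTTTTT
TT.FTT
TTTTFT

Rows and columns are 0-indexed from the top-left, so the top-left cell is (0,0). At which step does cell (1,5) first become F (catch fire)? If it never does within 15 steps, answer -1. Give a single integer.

Step 1: cell (1,5)='T' (+4 fires, +2 burnt)
Step 2: cell (1,5)='T' (+5 fires, +4 burnt)
Step 3: cell (1,5)='T' (+5 fires, +5 burnt)
Step 4: cell (1,5)='T' (+8 fires, +5 burnt)
Step 5: cell (1,5)='F' (+4 fires, +8 burnt)
  -> target ignites at step 5
Step 6: cell (1,5)='.' (+2 fires, +4 burnt)
Step 7: cell (1,5)='.' (+0 fires, +2 burnt)
  fire out at step 7

5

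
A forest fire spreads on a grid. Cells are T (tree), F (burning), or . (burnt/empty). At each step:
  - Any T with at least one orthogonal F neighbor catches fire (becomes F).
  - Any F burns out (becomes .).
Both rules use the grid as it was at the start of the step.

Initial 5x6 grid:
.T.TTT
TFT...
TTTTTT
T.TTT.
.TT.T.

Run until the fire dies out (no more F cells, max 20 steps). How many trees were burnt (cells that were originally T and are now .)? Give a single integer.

Answer: 16

Derivation:
Step 1: +4 fires, +1 burnt (F count now 4)
Step 2: +2 fires, +4 burnt (F count now 2)
Step 3: +3 fires, +2 burnt (F count now 3)
Step 4: +3 fires, +3 burnt (F count now 3)
Step 5: +3 fires, +3 burnt (F count now 3)
Step 6: +1 fires, +3 burnt (F count now 1)
Step 7: +0 fires, +1 burnt (F count now 0)
Fire out after step 7
Initially T: 19, now '.': 27
Total burnt (originally-T cells now '.'): 16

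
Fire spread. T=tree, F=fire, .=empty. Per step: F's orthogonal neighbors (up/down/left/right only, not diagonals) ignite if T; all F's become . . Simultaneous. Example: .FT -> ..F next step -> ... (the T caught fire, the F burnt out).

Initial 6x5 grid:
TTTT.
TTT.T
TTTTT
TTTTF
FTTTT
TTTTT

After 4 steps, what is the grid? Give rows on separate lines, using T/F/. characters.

Step 1: 6 trees catch fire, 2 burn out
  TTTT.
  TTT.T
  TTTTF
  FTTF.
  .FTTF
  FTTTT
Step 2: 9 trees catch fire, 6 burn out
  TTTT.
  TTT.F
  FTTF.
  .FF..
  ..FF.
  .FTTF
Step 3: 5 trees catch fire, 9 burn out
  TTTT.
  FTT..
  .FF..
  .....
  .....
  ..FF.
Step 4: 3 trees catch fire, 5 burn out
  FTTT.
  .FF..
  .....
  .....
  .....
  .....

FTTT.
.FF..
.....
.....
.....
.....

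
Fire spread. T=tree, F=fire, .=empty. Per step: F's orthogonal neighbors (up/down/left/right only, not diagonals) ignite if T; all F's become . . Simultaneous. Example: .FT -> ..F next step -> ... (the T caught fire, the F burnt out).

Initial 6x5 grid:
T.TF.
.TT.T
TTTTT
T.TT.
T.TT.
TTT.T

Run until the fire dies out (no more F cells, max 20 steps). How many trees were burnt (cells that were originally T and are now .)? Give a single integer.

Answer: 18

Derivation:
Step 1: +1 fires, +1 burnt (F count now 1)
Step 2: +1 fires, +1 burnt (F count now 1)
Step 3: +2 fires, +1 burnt (F count now 2)
Step 4: +3 fires, +2 burnt (F count now 3)
Step 5: +4 fires, +3 burnt (F count now 4)
Step 6: +4 fires, +4 burnt (F count now 4)
Step 7: +2 fires, +4 burnt (F count now 2)
Step 8: +1 fires, +2 burnt (F count now 1)
Step 9: +0 fires, +1 burnt (F count now 0)
Fire out after step 9
Initially T: 20, now '.': 28
Total burnt (originally-T cells now '.'): 18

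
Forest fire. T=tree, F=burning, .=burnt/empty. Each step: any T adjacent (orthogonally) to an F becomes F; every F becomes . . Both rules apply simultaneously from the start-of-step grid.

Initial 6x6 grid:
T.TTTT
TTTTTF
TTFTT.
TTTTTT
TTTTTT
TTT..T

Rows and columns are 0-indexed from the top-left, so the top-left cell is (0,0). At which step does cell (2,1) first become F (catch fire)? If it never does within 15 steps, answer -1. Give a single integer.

Step 1: cell (2,1)='F' (+6 fires, +2 burnt)
  -> target ignites at step 1
Step 2: cell (2,1)='.' (+9 fires, +6 burnt)
Step 3: cell (2,1)='.' (+7 fires, +9 burnt)
Step 4: cell (2,1)='.' (+5 fires, +7 burnt)
Step 5: cell (2,1)='.' (+2 fires, +5 burnt)
Step 6: cell (2,1)='.' (+1 fires, +2 burnt)
Step 7: cell (2,1)='.' (+0 fires, +1 burnt)
  fire out at step 7

1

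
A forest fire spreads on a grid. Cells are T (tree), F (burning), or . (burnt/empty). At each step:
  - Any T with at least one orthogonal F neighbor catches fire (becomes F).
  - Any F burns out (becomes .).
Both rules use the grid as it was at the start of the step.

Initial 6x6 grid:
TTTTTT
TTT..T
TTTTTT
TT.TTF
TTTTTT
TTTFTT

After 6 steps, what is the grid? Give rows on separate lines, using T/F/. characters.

Step 1: 6 trees catch fire, 2 burn out
  TTTTTT
  TTT..T
  TTTTTF
  TT.TF.
  TTTFTF
  TTF.FT
Step 2: 7 trees catch fire, 6 burn out
  TTTTTT
  TTT..F
  TTTTF.
  TT.F..
  TTF.F.
  TF...F
Step 3: 4 trees catch fire, 7 burn out
  TTTTTF
  TTT...
  TTTF..
  TT....
  TF....
  F.....
Step 4: 4 trees catch fire, 4 burn out
  TTTTF.
  TTT...
  TTF...
  TF....
  F.....
  ......
Step 5: 4 trees catch fire, 4 burn out
  TTTF..
  TTF...
  TF....
  F.....
  ......
  ......
Step 6: 3 trees catch fire, 4 burn out
  TTF...
  TF....
  F.....
  ......
  ......
  ......

TTF...
TF....
F.....
......
......
......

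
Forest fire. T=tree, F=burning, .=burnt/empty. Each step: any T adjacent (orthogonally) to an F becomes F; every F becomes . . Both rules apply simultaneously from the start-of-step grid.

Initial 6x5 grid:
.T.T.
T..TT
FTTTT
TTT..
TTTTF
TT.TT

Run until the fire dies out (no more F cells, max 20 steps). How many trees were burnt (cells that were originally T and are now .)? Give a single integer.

Answer: 19

Derivation:
Step 1: +5 fires, +2 burnt (F count now 5)
Step 2: +5 fires, +5 burnt (F count now 5)
Step 3: +4 fires, +5 burnt (F count now 4)
Step 4: +3 fires, +4 burnt (F count now 3)
Step 5: +2 fires, +3 burnt (F count now 2)
Step 6: +0 fires, +2 burnt (F count now 0)
Fire out after step 6
Initially T: 20, now '.': 29
Total burnt (originally-T cells now '.'): 19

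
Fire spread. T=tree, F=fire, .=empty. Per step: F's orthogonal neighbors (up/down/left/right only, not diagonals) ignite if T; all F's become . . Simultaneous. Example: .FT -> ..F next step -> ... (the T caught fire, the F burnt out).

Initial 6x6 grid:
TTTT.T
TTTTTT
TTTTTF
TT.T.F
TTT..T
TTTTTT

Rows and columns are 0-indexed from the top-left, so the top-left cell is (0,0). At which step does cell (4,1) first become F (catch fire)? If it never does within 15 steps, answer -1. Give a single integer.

Step 1: cell (4,1)='T' (+3 fires, +2 burnt)
Step 2: cell (4,1)='T' (+4 fires, +3 burnt)
Step 3: cell (4,1)='T' (+4 fires, +4 burnt)
Step 4: cell (4,1)='T' (+4 fires, +4 burnt)
Step 5: cell (4,1)='T' (+5 fires, +4 burnt)
Step 6: cell (4,1)='F' (+6 fires, +5 burnt)
  -> target ignites at step 6
Step 7: cell (4,1)='.' (+3 fires, +6 burnt)
Step 8: cell (4,1)='.' (+0 fires, +3 burnt)
  fire out at step 8

6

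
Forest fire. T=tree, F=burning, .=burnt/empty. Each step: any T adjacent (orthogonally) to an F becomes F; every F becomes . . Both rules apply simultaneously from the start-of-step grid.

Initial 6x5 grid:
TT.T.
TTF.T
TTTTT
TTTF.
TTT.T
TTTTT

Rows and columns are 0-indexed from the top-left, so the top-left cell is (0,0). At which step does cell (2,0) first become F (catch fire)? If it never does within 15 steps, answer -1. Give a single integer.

Step 1: cell (2,0)='T' (+4 fires, +2 burnt)
Step 2: cell (2,0)='T' (+6 fires, +4 burnt)
Step 3: cell (2,0)='F' (+6 fires, +6 burnt)
  -> target ignites at step 3
Step 4: cell (2,0)='.' (+3 fires, +6 burnt)
Step 5: cell (2,0)='.' (+2 fires, +3 burnt)
Step 6: cell (2,0)='.' (+1 fires, +2 burnt)
Step 7: cell (2,0)='.' (+0 fires, +1 burnt)
  fire out at step 7

3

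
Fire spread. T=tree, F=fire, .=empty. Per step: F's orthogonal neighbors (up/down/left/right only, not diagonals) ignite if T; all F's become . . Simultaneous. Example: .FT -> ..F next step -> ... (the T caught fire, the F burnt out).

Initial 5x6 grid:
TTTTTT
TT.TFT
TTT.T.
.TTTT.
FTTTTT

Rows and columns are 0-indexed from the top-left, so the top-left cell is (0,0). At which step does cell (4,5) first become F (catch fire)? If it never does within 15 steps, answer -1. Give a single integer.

Step 1: cell (4,5)='T' (+5 fires, +2 burnt)
Step 2: cell (4,5)='T' (+5 fires, +5 burnt)
Step 3: cell (4,5)='T' (+6 fires, +5 burnt)
Step 4: cell (4,5)='F' (+5 fires, +6 burnt)
  -> target ignites at step 4
Step 5: cell (4,5)='.' (+2 fires, +5 burnt)
Step 6: cell (4,5)='.' (+0 fires, +2 burnt)
  fire out at step 6

4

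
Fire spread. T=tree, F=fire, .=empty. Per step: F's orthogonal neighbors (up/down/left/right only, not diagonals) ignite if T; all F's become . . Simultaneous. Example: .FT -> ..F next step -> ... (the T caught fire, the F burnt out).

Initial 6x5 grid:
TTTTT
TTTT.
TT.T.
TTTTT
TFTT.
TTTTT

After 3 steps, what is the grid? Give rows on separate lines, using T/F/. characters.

Step 1: 4 trees catch fire, 1 burn out
  TTTTT
  TTTT.
  TT.T.
  TFTTT
  F.FT.
  TFTTT
Step 2: 6 trees catch fire, 4 burn out
  TTTTT
  TTTT.
  TF.T.
  F.FTT
  ...F.
  F.FTT
Step 3: 4 trees catch fire, 6 burn out
  TTTTT
  TFTT.
  F..T.
  ...FT
  .....
  ...FT

TTTTT
TFTT.
F..T.
...FT
.....
...FT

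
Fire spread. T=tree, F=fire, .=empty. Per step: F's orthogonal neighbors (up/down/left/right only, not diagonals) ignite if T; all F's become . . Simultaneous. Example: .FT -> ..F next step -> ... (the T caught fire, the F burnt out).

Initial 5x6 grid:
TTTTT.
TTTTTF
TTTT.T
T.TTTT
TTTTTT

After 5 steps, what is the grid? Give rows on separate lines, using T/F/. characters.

Step 1: 2 trees catch fire, 1 burn out
  TTTTT.
  TTTTF.
  TTTT.F
  T.TTTT
  TTTTTT
Step 2: 3 trees catch fire, 2 burn out
  TTTTF.
  TTTF..
  TTTT..
  T.TTTF
  TTTTTT
Step 3: 5 trees catch fire, 3 burn out
  TTTF..
  TTF...
  TTTF..
  T.TTF.
  TTTTTF
Step 4: 5 trees catch fire, 5 burn out
  TTF...
  TF....
  TTF...
  T.TF..
  TTTTF.
Step 5: 5 trees catch fire, 5 burn out
  TF....
  F.....
  TF....
  T.F...
  TTTF..

TF....
F.....
TF....
T.F...
TTTF..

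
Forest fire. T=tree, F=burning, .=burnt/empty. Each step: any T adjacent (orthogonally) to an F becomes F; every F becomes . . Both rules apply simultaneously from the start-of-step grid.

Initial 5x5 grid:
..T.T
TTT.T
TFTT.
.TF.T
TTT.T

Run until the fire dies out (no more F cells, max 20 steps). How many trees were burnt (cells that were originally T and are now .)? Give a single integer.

Answer: 11

Derivation:
Step 1: +5 fires, +2 burnt (F count now 5)
Step 2: +4 fires, +5 burnt (F count now 4)
Step 3: +2 fires, +4 burnt (F count now 2)
Step 4: +0 fires, +2 burnt (F count now 0)
Fire out after step 4
Initially T: 15, now '.': 21
Total burnt (originally-T cells now '.'): 11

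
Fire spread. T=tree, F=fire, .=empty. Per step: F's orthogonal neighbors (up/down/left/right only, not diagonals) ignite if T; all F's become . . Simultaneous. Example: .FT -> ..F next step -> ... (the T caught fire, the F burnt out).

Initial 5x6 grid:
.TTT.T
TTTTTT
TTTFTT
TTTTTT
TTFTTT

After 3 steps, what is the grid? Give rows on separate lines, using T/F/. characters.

Step 1: 7 trees catch fire, 2 burn out
  .TTT.T
  TTTFTT
  TTF.FT
  TTFFTT
  TF.FTT
Step 2: 9 trees catch fire, 7 burn out
  .TTF.T
  TTF.FT
  TF...F
  TF..FT
  F...FT
Step 3: 7 trees catch fire, 9 burn out
  .TF..T
  TF...F
  F.....
  F....F
  .....F

.TF..T
TF...F
F.....
F....F
.....F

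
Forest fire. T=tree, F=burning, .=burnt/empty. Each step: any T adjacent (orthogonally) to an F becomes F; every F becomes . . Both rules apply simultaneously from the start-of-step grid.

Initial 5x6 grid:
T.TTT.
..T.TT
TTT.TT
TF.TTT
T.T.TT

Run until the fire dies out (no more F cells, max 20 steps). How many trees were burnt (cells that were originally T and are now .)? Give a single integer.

Answer: 18

Derivation:
Step 1: +2 fires, +1 burnt (F count now 2)
Step 2: +3 fires, +2 burnt (F count now 3)
Step 3: +1 fires, +3 burnt (F count now 1)
Step 4: +1 fires, +1 burnt (F count now 1)
Step 5: +1 fires, +1 burnt (F count now 1)
Step 6: +1 fires, +1 burnt (F count now 1)
Step 7: +1 fires, +1 burnt (F count now 1)
Step 8: +2 fires, +1 burnt (F count now 2)
Step 9: +2 fires, +2 burnt (F count now 2)
Step 10: +3 fires, +2 burnt (F count now 3)
Step 11: +1 fires, +3 burnt (F count now 1)
Step 12: +0 fires, +1 burnt (F count now 0)
Fire out after step 12
Initially T: 20, now '.': 28
Total burnt (originally-T cells now '.'): 18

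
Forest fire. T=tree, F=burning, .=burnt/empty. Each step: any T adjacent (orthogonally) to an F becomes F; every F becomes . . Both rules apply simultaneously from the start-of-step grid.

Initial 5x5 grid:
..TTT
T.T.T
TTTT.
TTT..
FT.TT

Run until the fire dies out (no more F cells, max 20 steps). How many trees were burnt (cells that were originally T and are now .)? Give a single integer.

Answer: 14

Derivation:
Step 1: +2 fires, +1 burnt (F count now 2)
Step 2: +2 fires, +2 burnt (F count now 2)
Step 3: +3 fires, +2 burnt (F count now 3)
Step 4: +1 fires, +3 burnt (F count now 1)
Step 5: +2 fires, +1 burnt (F count now 2)
Step 6: +1 fires, +2 burnt (F count now 1)
Step 7: +1 fires, +1 burnt (F count now 1)
Step 8: +1 fires, +1 burnt (F count now 1)
Step 9: +1 fires, +1 burnt (F count now 1)
Step 10: +0 fires, +1 burnt (F count now 0)
Fire out after step 10
Initially T: 16, now '.': 23
Total burnt (originally-T cells now '.'): 14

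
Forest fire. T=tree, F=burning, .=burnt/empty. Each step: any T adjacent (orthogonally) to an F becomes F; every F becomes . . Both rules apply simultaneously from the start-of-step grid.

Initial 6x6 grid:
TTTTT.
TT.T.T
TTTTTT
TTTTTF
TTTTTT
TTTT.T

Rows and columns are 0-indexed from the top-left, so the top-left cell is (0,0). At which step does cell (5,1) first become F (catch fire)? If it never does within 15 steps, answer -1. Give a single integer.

Step 1: cell (5,1)='T' (+3 fires, +1 burnt)
Step 2: cell (5,1)='T' (+5 fires, +3 burnt)
Step 3: cell (5,1)='T' (+3 fires, +5 burnt)
Step 4: cell (5,1)='T' (+5 fires, +3 burnt)
Step 5: cell (5,1)='T' (+5 fires, +5 burnt)
Step 6: cell (5,1)='F' (+6 fires, +5 burnt)
  -> target ignites at step 6
Step 7: cell (5,1)='.' (+3 fires, +6 burnt)
Step 8: cell (5,1)='.' (+1 fires, +3 burnt)
Step 9: cell (5,1)='.' (+0 fires, +1 burnt)
  fire out at step 9

6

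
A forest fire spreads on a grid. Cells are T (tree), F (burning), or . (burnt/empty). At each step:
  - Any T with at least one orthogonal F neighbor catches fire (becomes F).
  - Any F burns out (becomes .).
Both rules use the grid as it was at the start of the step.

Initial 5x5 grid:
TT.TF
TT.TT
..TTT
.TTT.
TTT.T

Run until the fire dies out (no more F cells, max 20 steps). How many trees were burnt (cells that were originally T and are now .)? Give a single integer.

Step 1: +2 fires, +1 burnt (F count now 2)
Step 2: +2 fires, +2 burnt (F count now 2)
Step 3: +1 fires, +2 burnt (F count now 1)
Step 4: +2 fires, +1 burnt (F count now 2)
Step 5: +1 fires, +2 burnt (F count now 1)
Step 6: +2 fires, +1 burnt (F count now 2)
Step 7: +1 fires, +2 burnt (F count now 1)
Step 8: +1 fires, +1 burnt (F count now 1)
Step 9: +0 fires, +1 burnt (F count now 0)
Fire out after step 9
Initially T: 17, now '.': 20
Total burnt (originally-T cells now '.'): 12

Answer: 12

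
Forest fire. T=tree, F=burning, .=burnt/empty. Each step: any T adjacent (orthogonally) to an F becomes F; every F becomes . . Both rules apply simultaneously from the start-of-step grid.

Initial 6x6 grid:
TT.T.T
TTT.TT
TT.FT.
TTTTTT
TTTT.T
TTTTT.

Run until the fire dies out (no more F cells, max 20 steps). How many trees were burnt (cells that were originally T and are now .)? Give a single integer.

Step 1: +2 fires, +1 burnt (F count now 2)
Step 2: +4 fires, +2 burnt (F count now 4)
Step 3: +5 fires, +4 burnt (F count now 5)
Step 4: +7 fires, +5 burnt (F count now 7)
Step 5: +4 fires, +7 burnt (F count now 4)
Step 6: +4 fires, +4 burnt (F count now 4)
Step 7: +1 fires, +4 burnt (F count now 1)
Step 8: +0 fires, +1 burnt (F count now 0)
Fire out after step 8
Initially T: 28, now '.': 35
Total burnt (originally-T cells now '.'): 27

Answer: 27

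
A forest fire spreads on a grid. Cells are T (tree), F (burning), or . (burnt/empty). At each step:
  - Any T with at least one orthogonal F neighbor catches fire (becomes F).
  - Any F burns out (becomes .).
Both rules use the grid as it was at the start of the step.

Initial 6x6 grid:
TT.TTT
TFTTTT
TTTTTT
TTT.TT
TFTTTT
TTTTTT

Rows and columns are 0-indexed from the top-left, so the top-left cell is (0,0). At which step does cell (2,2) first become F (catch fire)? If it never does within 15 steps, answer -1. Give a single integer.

Step 1: cell (2,2)='T' (+8 fires, +2 burnt)
Step 2: cell (2,2)='F' (+9 fires, +8 burnt)
  -> target ignites at step 2
Step 3: cell (2,2)='.' (+5 fires, +9 burnt)
Step 4: cell (2,2)='.' (+6 fires, +5 burnt)
Step 5: cell (2,2)='.' (+4 fires, +6 burnt)
Step 6: cell (2,2)='.' (+0 fires, +4 burnt)
  fire out at step 6

2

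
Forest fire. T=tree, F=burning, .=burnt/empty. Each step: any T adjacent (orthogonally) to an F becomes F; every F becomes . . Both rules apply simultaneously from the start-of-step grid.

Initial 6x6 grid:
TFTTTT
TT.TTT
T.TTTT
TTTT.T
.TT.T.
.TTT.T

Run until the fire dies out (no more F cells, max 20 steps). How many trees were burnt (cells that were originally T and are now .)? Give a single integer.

Answer: 25

Derivation:
Step 1: +3 fires, +1 burnt (F count now 3)
Step 2: +2 fires, +3 burnt (F count now 2)
Step 3: +3 fires, +2 burnt (F count now 3)
Step 4: +4 fires, +3 burnt (F count now 4)
Step 5: +5 fires, +4 burnt (F count now 5)
Step 6: +3 fires, +5 burnt (F count now 3)
Step 7: +3 fires, +3 burnt (F count now 3)
Step 8: +1 fires, +3 burnt (F count now 1)
Step 9: +1 fires, +1 burnt (F count now 1)
Step 10: +0 fires, +1 burnt (F count now 0)
Fire out after step 10
Initially T: 27, now '.': 34
Total burnt (originally-T cells now '.'): 25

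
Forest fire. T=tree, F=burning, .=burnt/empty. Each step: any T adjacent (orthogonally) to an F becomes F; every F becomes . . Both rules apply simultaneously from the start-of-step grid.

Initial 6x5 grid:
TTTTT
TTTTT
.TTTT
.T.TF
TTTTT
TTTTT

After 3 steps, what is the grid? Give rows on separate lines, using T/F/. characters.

Step 1: 3 trees catch fire, 1 burn out
  TTTTT
  TTTTT
  .TTTF
  .T.F.
  TTTTF
  TTTTT
Step 2: 4 trees catch fire, 3 burn out
  TTTTT
  TTTTF
  .TTF.
  .T...
  TTTF.
  TTTTF
Step 3: 5 trees catch fire, 4 burn out
  TTTTF
  TTTF.
  .TF..
  .T...
  TTF..
  TTTF.

TTTTF
TTTF.
.TF..
.T...
TTF..
TTTF.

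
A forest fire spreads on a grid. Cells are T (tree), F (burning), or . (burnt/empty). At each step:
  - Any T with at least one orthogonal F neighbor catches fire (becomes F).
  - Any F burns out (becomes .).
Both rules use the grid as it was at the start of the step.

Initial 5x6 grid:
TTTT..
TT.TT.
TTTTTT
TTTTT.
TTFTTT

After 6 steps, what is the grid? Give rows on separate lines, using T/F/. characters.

Step 1: 3 trees catch fire, 1 burn out
  TTTT..
  TT.TT.
  TTTTTT
  TTFTT.
  TF.FTT
Step 2: 5 trees catch fire, 3 burn out
  TTTT..
  TT.TT.
  TTFTTT
  TF.FT.
  F...FT
Step 3: 5 trees catch fire, 5 burn out
  TTTT..
  TT.TT.
  TF.FTT
  F...F.
  .....F
Step 4: 4 trees catch fire, 5 burn out
  TTTT..
  TF.FT.
  F...FT
  ......
  ......
Step 5: 5 trees catch fire, 4 burn out
  TFTF..
  F...F.
  .....F
  ......
  ......
Step 6: 2 trees catch fire, 5 burn out
  F.F...
  ......
  ......
  ......
  ......

F.F...
......
......
......
......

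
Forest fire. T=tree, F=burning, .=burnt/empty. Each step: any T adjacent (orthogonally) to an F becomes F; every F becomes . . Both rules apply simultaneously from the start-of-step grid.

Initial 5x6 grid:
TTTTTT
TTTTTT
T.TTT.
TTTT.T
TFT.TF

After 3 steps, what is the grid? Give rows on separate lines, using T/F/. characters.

Step 1: 5 trees catch fire, 2 burn out
  TTTTTT
  TTTTTT
  T.TTT.
  TFTT.F
  F.F.F.
Step 2: 2 trees catch fire, 5 burn out
  TTTTTT
  TTTTTT
  T.TTT.
  F.FT..
  ......
Step 3: 3 trees catch fire, 2 burn out
  TTTTTT
  TTTTTT
  F.FTT.
  ...F..
  ......

TTTTTT
TTTTTT
F.FTT.
...F..
......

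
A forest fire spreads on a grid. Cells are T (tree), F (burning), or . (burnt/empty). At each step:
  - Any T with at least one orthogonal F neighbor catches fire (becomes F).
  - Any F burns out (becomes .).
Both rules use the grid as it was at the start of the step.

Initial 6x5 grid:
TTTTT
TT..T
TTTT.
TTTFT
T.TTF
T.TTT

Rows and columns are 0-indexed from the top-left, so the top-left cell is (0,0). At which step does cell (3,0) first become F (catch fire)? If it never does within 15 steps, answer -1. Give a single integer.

Step 1: cell (3,0)='T' (+5 fires, +2 burnt)
Step 2: cell (3,0)='T' (+4 fires, +5 burnt)
Step 3: cell (3,0)='F' (+3 fires, +4 burnt)
  -> target ignites at step 3
Step 4: cell (3,0)='.' (+3 fires, +3 burnt)
Step 5: cell (3,0)='.' (+3 fires, +3 burnt)
Step 6: cell (3,0)='.' (+2 fires, +3 burnt)
Step 7: cell (3,0)='.' (+1 fires, +2 burnt)
Step 8: cell (3,0)='.' (+1 fires, +1 burnt)
Step 9: cell (3,0)='.' (+1 fires, +1 burnt)
Step 10: cell (3,0)='.' (+0 fires, +1 burnt)
  fire out at step 10

3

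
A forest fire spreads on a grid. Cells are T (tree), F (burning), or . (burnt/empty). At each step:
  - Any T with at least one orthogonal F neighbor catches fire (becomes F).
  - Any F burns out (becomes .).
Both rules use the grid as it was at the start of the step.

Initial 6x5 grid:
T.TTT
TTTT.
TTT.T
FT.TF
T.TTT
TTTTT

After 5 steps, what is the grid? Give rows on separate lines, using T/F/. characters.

Step 1: 6 trees catch fire, 2 burn out
  T.TTT
  TTTT.
  FTT.F
  .F.F.
  F.TTF
  TTTTT
Step 2: 5 trees catch fire, 6 burn out
  T.TTT
  FTTT.
  .FT..
  .....
  ..TF.
  FTTTF
Step 3: 6 trees catch fire, 5 burn out
  F.TTT
  .FTT.
  ..F..
  .....
  ..F..
  .FTF.
Step 4: 2 trees catch fire, 6 burn out
  ..TTT
  ..FT.
  .....
  .....
  .....
  ..F..
Step 5: 2 trees catch fire, 2 burn out
  ..FTT
  ...F.
  .....
  .....
  .....
  .....

..FTT
...F.
.....
.....
.....
.....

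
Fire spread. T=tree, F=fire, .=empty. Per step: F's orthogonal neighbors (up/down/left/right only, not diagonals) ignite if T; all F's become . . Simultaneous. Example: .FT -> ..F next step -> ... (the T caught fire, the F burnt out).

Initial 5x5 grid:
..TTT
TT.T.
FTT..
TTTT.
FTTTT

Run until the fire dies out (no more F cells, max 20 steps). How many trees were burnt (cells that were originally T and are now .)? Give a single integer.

Step 1: +4 fires, +2 burnt (F count now 4)
Step 2: +4 fires, +4 burnt (F count now 4)
Step 3: +2 fires, +4 burnt (F count now 2)
Step 4: +2 fires, +2 burnt (F count now 2)
Step 5: +0 fires, +2 burnt (F count now 0)
Fire out after step 5
Initially T: 16, now '.': 21
Total burnt (originally-T cells now '.'): 12

Answer: 12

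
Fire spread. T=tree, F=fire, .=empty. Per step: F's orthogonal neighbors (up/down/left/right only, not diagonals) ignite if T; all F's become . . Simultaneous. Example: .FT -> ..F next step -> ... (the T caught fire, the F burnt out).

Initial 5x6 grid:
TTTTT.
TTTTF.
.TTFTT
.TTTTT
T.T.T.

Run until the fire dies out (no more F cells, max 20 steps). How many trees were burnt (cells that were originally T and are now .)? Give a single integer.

Step 1: +5 fires, +2 burnt (F count now 5)
Step 2: +6 fires, +5 burnt (F count now 6)
Step 3: +6 fires, +6 burnt (F count now 6)
Step 4: +2 fires, +6 burnt (F count now 2)
Step 5: +1 fires, +2 burnt (F count now 1)
Step 6: +0 fires, +1 burnt (F count now 0)
Fire out after step 6
Initially T: 21, now '.': 29
Total burnt (originally-T cells now '.'): 20

Answer: 20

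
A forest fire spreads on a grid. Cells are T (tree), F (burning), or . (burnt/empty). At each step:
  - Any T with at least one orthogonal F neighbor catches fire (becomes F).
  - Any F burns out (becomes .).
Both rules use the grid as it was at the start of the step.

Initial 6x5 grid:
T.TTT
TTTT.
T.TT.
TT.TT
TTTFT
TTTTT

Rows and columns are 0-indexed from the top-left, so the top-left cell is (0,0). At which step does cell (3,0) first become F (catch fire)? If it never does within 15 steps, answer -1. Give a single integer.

Step 1: cell (3,0)='T' (+4 fires, +1 burnt)
Step 2: cell (3,0)='T' (+5 fires, +4 burnt)
Step 3: cell (3,0)='T' (+5 fires, +5 burnt)
Step 4: cell (3,0)='F' (+4 fires, +5 burnt)
  -> target ignites at step 4
Step 5: cell (3,0)='.' (+4 fires, +4 burnt)
Step 6: cell (3,0)='.' (+1 fires, +4 burnt)
Step 7: cell (3,0)='.' (+1 fires, +1 burnt)
Step 8: cell (3,0)='.' (+0 fires, +1 burnt)
  fire out at step 8

4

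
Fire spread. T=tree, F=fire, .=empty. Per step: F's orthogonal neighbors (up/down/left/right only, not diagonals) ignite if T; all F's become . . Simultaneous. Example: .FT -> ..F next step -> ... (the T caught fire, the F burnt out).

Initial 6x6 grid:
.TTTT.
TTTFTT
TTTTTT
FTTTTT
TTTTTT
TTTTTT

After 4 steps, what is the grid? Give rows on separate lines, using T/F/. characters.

Step 1: 7 trees catch fire, 2 burn out
  .TTFT.
  TTF.FT
  FTTFTT
  .FTTTT
  FTTTTT
  TTTTTT
Step 2: 12 trees catch fire, 7 burn out
  .TF.F.
  FF...F
  .FF.FT
  ..FFTT
  .FTTTT
  FTTTTT
Step 3: 6 trees catch fire, 12 burn out
  .F....
  ......
  .....F
  ....FT
  ..FFTT
  .FTTTT
Step 4: 4 trees catch fire, 6 burn out
  ......
  ......
  ......
  .....F
  ....FT
  ..FFTT

......
......
......
.....F
....FT
..FFTT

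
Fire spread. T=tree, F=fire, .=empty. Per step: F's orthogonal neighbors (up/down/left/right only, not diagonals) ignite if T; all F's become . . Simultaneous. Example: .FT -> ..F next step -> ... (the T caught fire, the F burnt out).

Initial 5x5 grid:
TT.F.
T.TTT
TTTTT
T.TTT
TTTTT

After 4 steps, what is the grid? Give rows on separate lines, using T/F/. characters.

Step 1: 1 trees catch fire, 1 burn out
  TT...
  T.TFT
  TTTTT
  T.TTT
  TTTTT
Step 2: 3 trees catch fire, 1 burn out
  TT...
  T.F.F
  TTTFT
  T.TTT
  TTTTT
Step 3: 3 trees catch fire, 3 burn out
  TT...
  T....
  TTF.F
  T.TFT
  TTTTT
Step 4: 4 trees catch fire, 3 burn out
  TT...
  T....
  TF...
  T.F.F
  TTTFT

TT...
T....
TF...
T.F.F
TTTFT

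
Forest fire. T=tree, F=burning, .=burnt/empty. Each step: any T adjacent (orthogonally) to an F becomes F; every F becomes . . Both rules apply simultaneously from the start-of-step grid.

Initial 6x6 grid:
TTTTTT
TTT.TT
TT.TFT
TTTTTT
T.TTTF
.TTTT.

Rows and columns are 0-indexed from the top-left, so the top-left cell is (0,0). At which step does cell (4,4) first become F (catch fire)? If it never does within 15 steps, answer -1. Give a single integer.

Step 1: cell (4,4)='F' (+6 fires, +2 burnt)
  -> target ignites at step 1
Step 2: cell (4,4)='.' (+5 fires, +6 burnt)
Step 3: cell (4,4)='.' (+5 fires, +5 burnt)
Step 4: cell (4,4)='.' (+3 fires, +5 burnt)
Step 5: cell (4,4)='.' (+5 fires, +3 burnt)
Step 6: cell (4,4)='.' (+4 fires, +5 burnt)
Step 7: cell (4,4)='.' (+1 fires, +4 burnt)
Step 8: cell (4,4)='.' (+0 fires, +1 burnt)
  fire out at step 8

1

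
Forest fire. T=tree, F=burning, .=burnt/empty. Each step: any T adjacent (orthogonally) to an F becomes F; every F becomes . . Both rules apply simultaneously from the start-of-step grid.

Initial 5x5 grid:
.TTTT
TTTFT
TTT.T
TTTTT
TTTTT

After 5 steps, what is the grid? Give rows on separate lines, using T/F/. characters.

Step 1: 3 trees catch fire, 1 burn out
  .TTFT
  TTF.F
  TTT.T
  TTTTT
  TTTTT
Step 2: 5 trees catch fire, 3 burn out
  .TF.F
  TF...
  TTF.F
  TTTTT
  TTTTT
Step 3: 5 trees catch fire, 5 burn out
  .F...
  F....
  TF...
  TTFTF
  TTTTT
Step 4: 5 trees catch fire, 5 burn out
  .....
  .....
  F....
  TF.F.
  TTFTF
Step 5: 3 trees catch fire, 5 burn out
  .....
  .....
  .....
  F....
  TF.F.

.....
.....
.....
F....
TF.F.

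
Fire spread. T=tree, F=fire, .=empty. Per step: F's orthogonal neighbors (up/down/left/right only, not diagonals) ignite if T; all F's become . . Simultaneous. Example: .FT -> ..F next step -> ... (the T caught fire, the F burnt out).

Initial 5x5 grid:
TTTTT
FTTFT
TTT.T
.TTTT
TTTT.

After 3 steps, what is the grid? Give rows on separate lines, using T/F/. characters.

Step 1: 6 trees catch fire, 2 burn out
  FTTFT
  .FF.F
  FTT.T
  .TTTT
  TTTT.
Step 2: 6 trees catch fire, 6 burn out
  .FF.F
  .....
  .FF.F
  .TTTT
  TTTT.
Step 3: 3 trees catch fire, 6 burn out
  .....
  .....
  .....
  .FFTF
  TTTT.

.....
.....
.....
.FFTF
TTTT.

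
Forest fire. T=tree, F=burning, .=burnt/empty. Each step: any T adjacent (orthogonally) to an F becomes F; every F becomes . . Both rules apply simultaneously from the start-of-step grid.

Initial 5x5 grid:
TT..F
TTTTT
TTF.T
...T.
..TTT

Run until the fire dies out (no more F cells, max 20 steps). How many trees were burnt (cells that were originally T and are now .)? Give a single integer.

Step 1: +3 fires, +2 burnt (F count now 3)
Step 2: +4 fires, +3 burnt (F count now 4)
Step 3: +2 fires, +4 burnt (F count now 2)
Step 4: +1 fires, +2 burnt (F count now 1)
Step 5: +0 fires, +1 burnt (F count now 0)
Fire out after step 5
Initially T: 14, now '.': 21
Total burnt (originally-T cells now '.'): 10

Answer: 10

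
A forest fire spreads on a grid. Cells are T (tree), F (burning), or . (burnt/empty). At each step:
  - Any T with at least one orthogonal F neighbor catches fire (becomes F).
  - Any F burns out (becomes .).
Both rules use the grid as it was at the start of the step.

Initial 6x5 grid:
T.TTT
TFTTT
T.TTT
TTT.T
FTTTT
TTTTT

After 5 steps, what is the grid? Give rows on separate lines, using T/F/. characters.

Step 1: 5 trees catch fire, 2 burn out
  T.TTT
  F.FTT
  T.TTT
  FTT.T
  .FTTT
  FTTTT
Step 2: 8 trees catch fire, 5 burn out
  F.FTT
  ...FT
  F.FTT
  .FT.T
  ..FTT
  .FTTT
Step 3: 6 trees catch fire, 8 burn out
  ...FT
  ....F
  ...FT
  ..F.T
  ...FT
  ..FTT
Step 4: 4 trees catch fire, 6 burn out
  ....F
  .....
  ....F
  ....T
  ....F
  ...FT
Step 5: 2 trees catch fire, 4 burn out
  .....
  .....
  .....
  ....F
  .....
  ....F

.....
.....
.....
....F
.....
....F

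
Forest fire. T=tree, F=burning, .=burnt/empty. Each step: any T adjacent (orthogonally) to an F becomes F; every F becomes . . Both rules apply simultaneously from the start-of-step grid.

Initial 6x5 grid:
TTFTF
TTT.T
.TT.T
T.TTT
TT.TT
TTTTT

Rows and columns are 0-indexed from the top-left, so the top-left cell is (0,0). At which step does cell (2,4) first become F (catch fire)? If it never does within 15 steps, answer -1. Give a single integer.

Step 1: cell (2,4)='T' (+4 fires, +2 burnt)
Step 2: cell (2,4)='F' (+4 fires, +4 burnt)
  -> target ignites at step 2
Step 3: cell (2,4)='.' (+4 fires, +4 burnt)
Step 4: cell (2,4)='.' (+2 fires, +4 burnt)
Step 5: cell (2,4)='.' (+2 fires, +2 burnt)
Step 6: cell (2,4)='.' (+1 fires, +2 burnt)
Step 7: cell (2,4)='.' (+1 fires, +1 burnt)
Step 8: cell (2,4)='.' (+1 fires, +1 burnt)
Step 9: cell (2,4)='.' (+2 fires, +1 burnt)
Step 10: cell (2,4)='.' (+1 fires, +2 burnt)
Step 11: cell (2,4)='.' (+1 fires, +1 burnt)
Step 12: cell (2,4)='.' (+0 fires, +1 burnt)
  fire out at step 12

2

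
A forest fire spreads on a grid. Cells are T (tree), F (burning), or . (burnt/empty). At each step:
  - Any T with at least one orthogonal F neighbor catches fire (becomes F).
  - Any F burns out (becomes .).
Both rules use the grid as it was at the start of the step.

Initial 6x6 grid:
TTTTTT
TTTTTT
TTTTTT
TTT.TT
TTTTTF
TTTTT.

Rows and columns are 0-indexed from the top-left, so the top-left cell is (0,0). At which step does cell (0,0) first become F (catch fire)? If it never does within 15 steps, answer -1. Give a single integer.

Step 1: cell (0,0)='T' (+2 fires, +1 burnt)
Step 2: cell (0,0)='T' (+4 fires, +2 burnt)
Step 3: cell (0,0)='T' (+4 fires, +4 burnt)
Step 4: cell (0,0)='T' (+6 fires, +4 burnt)
Step 5: cell (0,0)='T' (+6 fires, +6 burnt)
Step 6: cell (0,0)='T' (+5 fires, +6 burnt)
Step 7: cell (0,0)='T' (+3 fires, +5 burnt)
Step 8: cell (0,0)='T' (+2 fires, +3 burnt)
Step 9: cell (0,0)='F' (+1 fires, +2 burnt)
  -> target ignites at step 9
Step 10: cell (0,0)='.' (+0 fires, +1 burnt)
  fire out at step 10

9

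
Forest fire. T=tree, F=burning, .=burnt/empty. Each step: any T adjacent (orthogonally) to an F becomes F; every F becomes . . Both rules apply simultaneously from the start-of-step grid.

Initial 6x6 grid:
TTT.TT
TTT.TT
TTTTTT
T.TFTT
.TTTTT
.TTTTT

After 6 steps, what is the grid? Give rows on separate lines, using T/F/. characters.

Step 1: 4 trees catch fire, 1 burn out
  TTT.TT
  TTT.TT
  TTTFTT
  T.F.FT
  .TTFTT
  .TTTTT
Step 2: 6 trees catch fire, 4 burn out
  TTT.TT
  TTT.TT
  TTF.FT
  T....F
  .TF.FT
  .TTFTT
Step 3: 8 trees catch fire, 6 burn out
  TTT.TT
  TTF.FT
  TF...F
  T.....
  .F...F
  .TF.FT
Step 4: 7 trees catch fire, 8 burn out
  TTF.FT
  TF...F
  F.....
  T.....
  ......
  .F...F
Step 5: 4 trees catch fire, 7 burn out
  TF...F
  F.....
  ......
  F.....
  ......
  ......
Step 6: 1 trees catch fire, 4 burn out
  F.....
  ......
  ......
  ......
  ......
  ......

F.....
......
......
......
......
......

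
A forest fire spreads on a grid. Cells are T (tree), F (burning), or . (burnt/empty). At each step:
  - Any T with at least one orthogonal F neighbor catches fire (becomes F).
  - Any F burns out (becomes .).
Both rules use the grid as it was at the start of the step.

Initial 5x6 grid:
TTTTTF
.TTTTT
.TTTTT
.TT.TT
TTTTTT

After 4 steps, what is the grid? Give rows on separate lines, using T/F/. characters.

Step 1: 2 trees catch fire, 1 burn out
  TTTTF.
  .TTTTF
  .TTTTT
  .TT.TT
  TTTTTT
Step 2: 3 trees catch fire, 2 burn out
  TTTF..
  .TTTF.
  .TTTTF
  .TT.TT
  TTTTTT
Step 3: 4 trees catch fire, 3 burn out
  TTF...
  .TTF..
  .TTTF.
  .TT.TF
  TTTTTT
Step 4: 5 trees catch fire, 4 burn out
  TF....
  .TF...
  .TTF..
  .TT.F.
  TTTTTF

TF....
.TF...
.TTF..
.TT.F.
TTTTTF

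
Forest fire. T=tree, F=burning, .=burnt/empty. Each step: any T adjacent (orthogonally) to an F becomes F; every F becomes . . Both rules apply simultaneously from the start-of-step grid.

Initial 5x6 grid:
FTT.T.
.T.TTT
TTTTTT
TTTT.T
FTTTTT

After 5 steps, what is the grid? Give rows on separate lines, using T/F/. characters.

Step 1: 3 trees catch fire, 2 burn out
  .FT.T.
  .T.TTT
  TTTTTT
  FTTT.T
  .FTTTT
Step 2: 5 trees catch fire, 3 burn out
  ..F.T.
  .F.TTT
  FTTTTT
  .FTT.T
  ..FTTT
Step 3: 3 trees catch fire, 5 burn out
  ....T.
  ...TTT
  .FTTTT
  ..FT.T
  ...FTT
Step 4: 3 trees catch fire, 3 burn out
  ....T.
  ...TTT
  ..FTTT
  ...F.T
  ....FT
Step 5: 2 trees catch fire, 3 burn out
  ....T.
  ...TTT
  ...FTT
  .....T
  .....F

....T.
...TTT
...FTT
.....T
.....F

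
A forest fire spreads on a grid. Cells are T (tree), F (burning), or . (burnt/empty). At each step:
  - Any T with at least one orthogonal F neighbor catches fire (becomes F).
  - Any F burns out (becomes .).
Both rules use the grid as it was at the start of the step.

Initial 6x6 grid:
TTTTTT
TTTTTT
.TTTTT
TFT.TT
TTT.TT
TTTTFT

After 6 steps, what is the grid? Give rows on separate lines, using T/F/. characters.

Step 1: 7 trees catch fire, 2 burn out
  TTTTTT
  TTTTTT
  .FTTTT
  F.F.TT
  TFT.FT
  TTTF.F
Step 2: 8 trees catch fire, 7 burn out
  TTTTTT
  TFTTTT
  ..FTTT
  ....FT
  F.F..F
  TFF...
Step 3: 7 trees catch fire, 8 burn out
  TFTTTT
  F.FTTT
  ...FFT
  .....F
  ......
  F.....
Step 4: 5 trees catch fire, 7 burn out
  F.FTTT
  ...FFT
  .....F
  ......
  ......
  ......
Step 5: 3 trees catch fire, 5 burn out
  ...FFT
  .....F
  ......
  ......
  ......
  ......
Step 6: 1 trees catch fire, 3 burn out
  .....F
  ......
  ......
  ......
  ......
  ......

.....F
......
......
......
......
......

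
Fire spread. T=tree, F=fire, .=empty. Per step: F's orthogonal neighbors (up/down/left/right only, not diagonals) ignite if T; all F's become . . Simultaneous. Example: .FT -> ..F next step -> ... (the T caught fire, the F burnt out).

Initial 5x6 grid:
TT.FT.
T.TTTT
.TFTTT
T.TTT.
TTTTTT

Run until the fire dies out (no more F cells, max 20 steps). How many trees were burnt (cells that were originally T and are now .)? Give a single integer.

Step 1: +6 fires, +2 burnt (F count now 6)
Step 2: +4 fires, +6 burnt (F count now 4)
Step 3: +5 fires, +4 burnt (F count now 5)
Step 4: +2 fires, +5 burnt (F count now 2)
Step 5: +2 fires, +2 burnt (F count now 2)
Step 6: +0 fires, +2 burnt (F count now 0)
Fire out after step 6
Initially T: 22, now '.': 27
Total burnt (originally-T cells now '.'): 19

Answer: 19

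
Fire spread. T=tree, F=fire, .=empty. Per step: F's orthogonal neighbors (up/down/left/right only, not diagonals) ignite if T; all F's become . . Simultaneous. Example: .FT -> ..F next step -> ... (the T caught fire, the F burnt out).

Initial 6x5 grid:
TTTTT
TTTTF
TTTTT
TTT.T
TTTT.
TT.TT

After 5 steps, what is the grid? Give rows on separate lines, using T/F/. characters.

Step 1: 3 trees catch fire, 1 burn out
  TTTTF
  TTTF.
  TTTTF
  TTT.T
  TTTT.
  TT.TT
Step 2: 4 trees catch fire, 3 burn out
  TTTF.
  TTF..
  TTTF.
  TTT.F
  TTTT.
  TT.TT
Step 3: 3 trees catch fire, 4 burn out
  TTF..
  TF...
  TTF..
  TTT..
  TTTT.
  TT.TT
Step 4: 4 trees catch fire, 3 burn out
  TF...
  F....
  TF...
  TTF..
  TTTT.
  TT.TT
Step 5: 4 trees catch fire, 4 burn out
  F....
  .....
  F....
  TF...
  TTFT.
  TT.TT

F....
.....
F....
TF...
TTFT.
TT.TT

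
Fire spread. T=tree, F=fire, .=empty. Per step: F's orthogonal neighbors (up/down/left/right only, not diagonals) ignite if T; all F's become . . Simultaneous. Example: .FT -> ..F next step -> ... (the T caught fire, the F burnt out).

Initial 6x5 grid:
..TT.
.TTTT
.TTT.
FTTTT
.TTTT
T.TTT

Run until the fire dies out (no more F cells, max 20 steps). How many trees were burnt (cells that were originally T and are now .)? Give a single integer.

Step 1: +1 fires, +1 burnt (F count now 1)
Step 2: +3 fires, +1 burnt (F count now 3)
Step 3: +4 fires, +3 burnt (F count now 4)
Step 4: +5 fires, +4 burnt (F count now 5)
Step 5: +4 fires, +5 burnt (F count now 4)
Step 6: +3 fires, +4 burnt (F count now 3)
Step 7: +0 fires, +3 burnt (F count now 0)
Fire out after step 7
Initially T: 21, now '.': 29
Total burnt (originally-T cells now '.'): 20

Answer: 20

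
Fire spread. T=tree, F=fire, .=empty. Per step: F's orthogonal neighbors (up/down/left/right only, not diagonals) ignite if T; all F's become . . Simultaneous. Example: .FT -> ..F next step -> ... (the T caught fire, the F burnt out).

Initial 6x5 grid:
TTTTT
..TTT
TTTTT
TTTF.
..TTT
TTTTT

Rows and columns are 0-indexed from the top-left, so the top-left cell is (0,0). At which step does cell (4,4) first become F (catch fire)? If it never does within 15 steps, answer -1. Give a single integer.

Step 1: cell (4,4)='T' (+3 fires, +1 burnt)
Step 2: cell (4,4)='F' (+7 fires, +3 burnt)
  -> target ignites at step 2
Step 3: cell (4,4)='.' (+7 fires, +7 burnt)
Step 4: cell (4,4)='.' (+4 fires, +7 burnt)
Step 5: cell (4,4)='.' (+2 fires, +4 burnt)
Step 6: cell (4,4)='.' (+1 fires, +2 burnt)
Step 7: cell (4,4)='.' (+0 fires, +1 burnt)
  fire out at step 7

2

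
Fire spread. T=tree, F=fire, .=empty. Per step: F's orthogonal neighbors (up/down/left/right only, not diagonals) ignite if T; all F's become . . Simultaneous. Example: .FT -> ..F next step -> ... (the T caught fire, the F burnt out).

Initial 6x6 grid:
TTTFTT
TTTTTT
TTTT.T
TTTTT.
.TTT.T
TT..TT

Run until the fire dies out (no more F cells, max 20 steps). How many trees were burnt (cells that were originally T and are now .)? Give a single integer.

Answer: 26

Derivation:
Step 1: +3 fires, +1 burnt (F count now 3)
Step 2: +5 fires, +3 burnt (F count now 5)
Step 3: +5 fires, +5 burnt (F count now 5)
Step 4: +6 fires, +5 burnt (F count now 6)
Step 5: +3 fires, +6 burnt (F count now 3)
Step 6: +2 fires, +3 burnt (F count now 2)
Step 7: +1 fires, +2 burnt (F count now 1)
Step 8: +1 fires, +1 burnt (F count now 1)
Step 9: +0 fires, +1 burnt (F count now 0)
Fire out after step 9
Initially T: 29, now '.': 33
Total burnt (originally-T cells now '.'): 26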